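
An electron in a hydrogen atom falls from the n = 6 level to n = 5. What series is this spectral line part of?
Pfund series

The spectral series in hydrogen are named based on the final (lower) energy level:
- Lyman series: n_final = 1 (ultraviolet)
- Balmer series: n_final = 2 (visible/near-UV)
- Paschen series: n_final = 3 (infrared)
- Brackett series: n_final = 4 (infrared)
- Pfund series: n_final = 5 (far infrared)

Since this transition ends at n = 5, it belongs to the Pfund series.

For reference, this 6 → 5 line has photon energy
ΔE = 13.6057 eV × (1/5² - 1/6²) = 0.1662918889 eV,
corresponding to wavelength λ = hc/ΔE = 1239.84 eV·nm / 0.1662918889 eV = 7455.8056 nm in the far infrared region.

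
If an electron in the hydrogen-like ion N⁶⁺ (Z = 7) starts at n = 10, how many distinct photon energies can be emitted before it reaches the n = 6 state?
10

The electron can occupy levels n = 6, 7, ..., 10 during de-excitation — that is m = 10 - 6 + 1 = 5 distinct levels.

The number of distinct spectral lines equals the number of ways to choose 2 of these m levels (each pair gives one possible emission transition):

Number of lines = m(m-1)/2 = 5×4/2 = 10

These correspond to all possible transitions between the 5 levels:
10 → 9, 10 → 8, 10 → 7, 10 → 6, 9 → 8, 9 → 7, 9 → 6, 8 → 7...

Each transition produces a photon with a unique energy (and thus wavelength). This count does not depend on Z.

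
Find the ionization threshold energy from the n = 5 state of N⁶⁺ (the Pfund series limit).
26.6672 eV

The series limit corresponds to the transition from n = ∞ to n = 5.
This is the highest energy (shortest wavelength) transition in the Pfund series.

E_∞ = 0 eV
E_5 = -13.6057 × 7² / 5² = -26.6672 eV

Energy at series limit:
ΔE = E_∞ - E_5 = 0 - (-26.6672) = 26.6672 eV

This energy equals the ionization energy from the n = 5 state of N⁶⁺.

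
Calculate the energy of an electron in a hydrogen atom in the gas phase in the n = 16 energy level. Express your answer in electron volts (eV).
-0.053147 eV

The energy levels of a hydrogen-like atom are given by:
E_n = -13.6057 eV / n²

For n = 16:
E_16 = -13.6057 eV / 16²
E_16 = -13.6057 eV / 256
E_16 = -0.053147 eV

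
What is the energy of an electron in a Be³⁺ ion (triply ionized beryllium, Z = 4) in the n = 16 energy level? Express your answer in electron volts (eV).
-0.85 eV

The energy levels of a hydrogen-like atom are given by:
E_n = -13.6057 Z² / n² eV  (with Z = 4 for Be³⁺)

For n = 16:
E_16 = -13.6057 × 4² / 16²
E_16 = -13.6057 × 16 / 256
E_16 = -0.85 eV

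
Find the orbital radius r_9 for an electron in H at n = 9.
4.2863 nm (or 42.8633 Å)

The Bohr radius formula is:
r_n = n² a₀ / Z

where a₀ = 0.0529177 nm is the Bohr radius.

For H (Z = 1) at n = 9:
r_9 = 9² × 0.0529177 nm / 1
r_9 = 81 × 0.0529177 nm / 1
r_9 = 4.28633 nm / 1
r_9 = 4.2863 nm

The electron orbits at approximately 4.2863 nm from the nucleus.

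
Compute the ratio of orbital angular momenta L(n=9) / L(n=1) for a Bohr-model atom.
9.0000

In the Bohr model, L_n = nℏ, so the ratio is purely the ratio of quantum numbers:

L_9/L_1 = 9ℏ / 1ℏ = 9/1 = 9.0000

The angular momentum scales linearly with n.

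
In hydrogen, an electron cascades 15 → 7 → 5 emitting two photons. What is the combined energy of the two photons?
0.48 eV

The energy levels of hydrogen are E_n = -13.6057 / n² eV.

First transition (15 → 7):
ΔE₁ = |E_7 - E_15|
ΔE₁ = |-0.27766735 - (-0.06046978)| = 0.21720 eV

Second transition (7 → 5):
ΔE₂ = |E_5 - E_7|
ΔE₂ = |-0.54422800 - (-0.27766735)| = 0.26656 eV

Total energy released:
E_total = ΔE₁ + ΔE₂ = 0.21720 + 0.26656 = 0.48 eV

Note: This equals the direct transition 15 → 5: 0.48 eV ✓
Energy is conserved regardless of the path taken.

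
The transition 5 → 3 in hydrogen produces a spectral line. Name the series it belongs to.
Paschen series

The spectral series in hydrogen are named based on the final (lower) energy level:
- Lyman series: n_final = 1 (ultraviolet)
- Balmer series: n_final = 2 (visible/near-UV)
- Paschen series: n_final = 3 (infrared)
- Brackett series: n_final = 4 (infrared)
- Pfund series: n_final = 5 (far infrared)

Since this transition ends at n = 3, it belongs to the Paschen series.

For reference, this 5 → 3 line has photon energy
ΔE = 13.6057 eV × (1/3² - 1/5²) = 0.967516444 eV,
corresponding to wavelength λ = hc/ΔE = 1239.84 eV·nm / 0.967516444 eV = 1281.467 nm in the infrared region.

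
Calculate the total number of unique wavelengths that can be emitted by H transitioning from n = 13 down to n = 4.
45

The electron can occupy levels n = 4, 5, ..., 13 during de-excitation — that is m = 13 - 4 + 1 = 10 distinct levels.

The number of distinct spectral lines equals the number of ways to choose 2 of these m levels (each pair gives one possible emission transition):

Number of lines = m(m-1)/2 = 10×9/2 = 45

These correspond to all possible transitions between the 10 levels:
13 → 12, 13 → 11, 13 → 10, 13 → 9, 13 → 8, 13 → 7, 13 → 6, 13 → 5...

Each transition produces a photon with a unique energy (and thus wavelength). This count does not depend on Z.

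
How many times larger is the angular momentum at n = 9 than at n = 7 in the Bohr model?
1.2857

In the Bohr model, L_n = nℏ, so the ratio is purely the ratio of quantum numbers:

L_9/L_7 = 9ℏ / 7ℏ = 9/7 = 1.2857

The angular momentum scales linearly with n.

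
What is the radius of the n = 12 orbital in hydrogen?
7.62015 nm (or 76.20152 Å)

The Bohr radius formula is:
r_n = n² a₀ / Z

where a₀ = 0.05291772 nm is the Bohr radius.

For H (Z = 1) at n = 12:
r_12 = 12² × 0.05291772 nm / 1
r_12 = 144 × 0.05291772 nm / 1
r_12 = 7.620152 nm / 1
r_12 = 7.62015 nm

The electron orbits at approximately 7.62015 nm from the nucleus.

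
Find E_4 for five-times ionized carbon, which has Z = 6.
-30.612825 eV

For hydrogen-like ions, the energy levels scale with Z²:
E_n = -13.6057 Z² / n² eV

For C⁵⁺ (Z = 6) at n = 4:
E_4 = -13.6057 × 6² / 4²
E_4 = -13.6057 × 36 / 16
E_4 = -489.8052 / 16
E_4 = -30.612825 eV

The energy is 36 times more negative than hydrogen at the same n due to the stronger nuclear charge.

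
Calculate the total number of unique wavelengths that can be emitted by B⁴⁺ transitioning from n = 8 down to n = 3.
15

The electron can occupy levels n = 3, 4, ..., 8 during de-excitation — that is m = 8 - 3 + 1 = 6 distinct levels.

The number of distinct spectral lines equals the number of ways to choose 2 of these m levels (each pair gives one possible emission transition):

Number of lines = m(m-1)/2 = 6×5/2 = 15

These correspond to all possible transitions between the 6 levels:
8 → 7, 8 → 6, 8 → 5, 8 → 4, 8 → 3, 7 → 6, 7 → 5, 7 → 4...

Each transition produces a photon with a unique energy (and thus wavelength). This count does not depend on Z.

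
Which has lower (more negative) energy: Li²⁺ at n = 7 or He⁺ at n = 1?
He⁺ at n = 1 (E = -54.423 eV)

Using E_n = -13.6057 Z² / n² eV:

Li²⁺ (Z = 3) at n = 7:
E = -13.6057 × 3² / 7² = -13.6057 × 9 / 49 = -2.499006 eV

He⁺ (Z = 2) at n = 1:
E = -13.6057 × 2² / 1² = -13.6057 × 4 / 1 = -54.422800 eV

Since -54.422800 eV < -2.499006 eV,
He⁺ at n = 1 is more tightly bound (requires more energy to ionize).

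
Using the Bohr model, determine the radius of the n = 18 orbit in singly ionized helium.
8.57267 nm (or 85.72671 Å)

The Bohr radius formula is:
r_n = n² a₀ / Z

where a₀ = 0.05291772 nm is the Bohr radius.

For He⁺ (Z = 2) at n = 18:
r_18 = 18² × 0.05291772 nm / 2
r_18 = 324 × 0.05291772 nm / 2
r_18 = 17.145341 nm / 2
r_18 = 8.57267 nm

The electron orbits at approximately 8.57267 nm from the nucleus.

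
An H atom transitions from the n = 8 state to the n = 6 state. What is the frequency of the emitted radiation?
3.99807e+13 Hz

First, find the transition energy:
E_8 = -13.6057 / 8² = -0.212589063 eV
E_6 = -13.6057 / 6² = -0.377936111 eV
|ΔE| = |E_6 - E_8| = 0.165347048 eV

Convert to Joules: E = 0.165347048 eV × (1.602177 × 10⁻¹⁹ J/eV) = 2.6491524e-20 J

Using E = hf:
f = E/h = 2.6491524e-20 J / (6.62607 × 10⁻³⁴ J·s)
f = 3.99807e+13 Hz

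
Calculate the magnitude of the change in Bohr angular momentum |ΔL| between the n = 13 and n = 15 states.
2.11e-34 J·s (or 2ℏ)

In the Bohr model, L_n = nℏ where ℏ = 1.0546e-34 J·s.

L_15 = 15ℏ = 1.5819e-33 J·s
L_13 = 13ℏ = 1.3710e-33 J·s

ΔL = L_15 - L_13 = (15 - 13)ℏ = 2ℏ
ΔL = 2 × 1.0546e-34 J·s = 2.11e-34 J·s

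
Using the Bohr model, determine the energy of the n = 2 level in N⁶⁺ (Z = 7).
-166.669825 eV

For hydrogen-like ions, the energy levels scale with Z²:
E_n = -13.6057 Z² / n² eV

For N⁶⁺ (Z = 7) at n = 2:
E_2 = -13.6057 × 7² / 2²
E_2 = -13.6057 × 49 / 4
E_2 = -666.6793 / 4
E_2 = -166.669825 eV

The energy is 49 times more negative than hydrogen at the same n due to the stronger nuclear charge.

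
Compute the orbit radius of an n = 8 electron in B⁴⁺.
0.6773 nm (or 6.7735 Å)

The Bohr radius formula is:
r_n = n² a₀ / Z

where a₀ = 0.0529177 nm is the Bohr radius.

For B⁴⁺ (Z = 5) at n = 8:
r_8 = 8² × 0.0529177 nm / 5
r_8 = 64 × 0.0529177 nm / 5
r_8 = 3.38673 nm / 5
r_8 = 0.6773 nm

The electron orbits at approximately 0.6773 nm from the nucleus.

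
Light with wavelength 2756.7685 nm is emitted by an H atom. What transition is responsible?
n = 12 → n = 5

First, find the photon energy from the wavelength (hc = 1239.84 eV·nm):
E = hc/λ = 1239.84 eV·nm / 2756.7685 nm = 0.44974397 eV

The energy levels of hydrogen satisfy E_n = -13.6057 / n² eV, so an emission n_i → n_f releases
ΔE = 13.6057 × (1/n_f² − 1/n_i²) eV.

Setting ΔE equal to the photon energy:
1/n_f² − 1/n_i² = 0.44974397 / 13.6057 = 0.033055555

Since 1/n_i² must be positive, we need 1/n_f² > 0.033055555, i.e. n_f ≤ 5. For each allowed n_f, solve n_i = (1/n_f² − 0.033055555)^(−1/2) and check whether it is a whole number:
  n_f = 1: 1/n_i² = 1.000000000 − 0.033055555 = 0.966944445 → n_i = 1.017  (not an integer) ✗
  n_f = 2: 1/n_i² = 0.250000000 − 0.033055555 = 0.216944445 → n_i = 2.147  (not an integer) ✗
  n_f = 3: 1/n_i² = 0.111111111 − 0.033055555 = 0.078055556 → n_i = 3.579  (not an integer) ✗
  n_f = 4: 1/n_i² = 0.062500000 − 0.033055555 = 0.029444445 → n_i = 5.828  (not an integer) ✗
  n_f = 5: 1/n_i² = 0.040000000 − 0.033055555 = 0.006944445 → n_i = 12.000  → integer, n_i = 12 ✓

Only n_f = 5 gives an integer upper level, n_i = 12.

The transition is from n = 12 to n = 5 (emission).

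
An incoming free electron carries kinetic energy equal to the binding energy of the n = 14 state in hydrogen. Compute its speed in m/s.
1.56264e+05 m/s (or 0.0521% of c)

The binding energy at n = 14 for hydrogen is:
E_14 = -13.6057/14² = -0.0694168367 eV
|E_14| = 0.0694168367 eV

Convert to Joules:
KE = 0.0694168367 eV × (1.602177 × 10⁻¹⁹ J/eV) = 1.1121806e-20 J

Using KE = ½mv²:
v = √(2·KE/m_e)
v = √(2 × 1.1121806e-20 J / 9.10938 × 10⁻³¹ kg)
v = 1.56264e+05 m/s

This is approximately 0.0521% the speed of light.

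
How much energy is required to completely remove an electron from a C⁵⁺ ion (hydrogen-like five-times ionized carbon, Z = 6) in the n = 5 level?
19.5922 eV

The ionization energy is the energy needed to remove the electron completely (n → ∞).

For a hydrogen-like ion with Z = 6, E_n = -13.6057 Z² / n² eV.

At n = 5: E_5 = -13.6057 × 6² / 5² = -19.5922080 eV
At n = ∞: E_∞ = 0 eV

Ionization energy = E_∞ - E_5 = 0 - (-19.5922080) = 19.5922080 eV
Ionization energy ≈ 19.5922 eV

This is also called the binding energy of the electron in state n = 5.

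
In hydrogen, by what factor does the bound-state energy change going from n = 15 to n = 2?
56.25

Using E_n = -13.6057 Z² / n² eV with Z = 1:

E_2 = -13.6057 / 2² = -13.6057 / 4 = -3.40142500 eV
E_15 = -13.6057 / 15² = -13.6057 / 225 = -0.06046978 eV

The ratio is:
E_2/E_15 = (-3.40142500) / (-0.06046978)
E_2/E_15 = (-13.6057/4) / (-13.6057/225)
E_2/E_15 = 225/4
E_2/E_15 = 56.25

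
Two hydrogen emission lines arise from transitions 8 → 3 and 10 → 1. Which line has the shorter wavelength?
10 → 1

Calculate the energy for each transition:

Transition 8 → 3:
ΔE₁ = |E_3 - E_8| = |-13.6057/3² - (-13.6057/8²)|
ΔE₁ = |-1.5117444444 - (-0.2125890625)| = 1.2991554 eV

Transition 10 → 1:
ΔE₂ = |E_1 - E_10| = |-13.6057/1² - (-13.6057/10²)|
ΔE₂ = |-13.6057000000 - (-0.1360570000)| = 13.4696430 eV

Since 13.4696430 eV > 1.2991554 eV, the transition 10 → 1 emits the more energetic photon.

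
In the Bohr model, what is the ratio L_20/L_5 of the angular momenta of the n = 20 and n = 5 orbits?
4.0000

In the Bohr model, L_n = nℏ, so the ratio is purely the ratio of quantum numbers:

L_20/L_5 = 20ℏ / 5ℏ = 20/5 = 4.0000

The angular momentum scales linearly with n.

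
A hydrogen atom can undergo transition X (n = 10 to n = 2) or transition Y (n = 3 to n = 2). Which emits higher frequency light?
10 → 2

Calculate the energy for each transition:

Transition 10 → 2:
ΔE₁ = |E_2 - E_10| = |-13.6057/2² - (-13.6057/10²)|
ΔE₁ = |-3.401425000000 - (-0.136057000000)| = 3.265368000 eV

Transition 3 → 2:
ΔE₂ = |E_2 - E_3| = |-13.6057/2² - (-13.6057/3²)|
ΔE₂ = |-3.401425000000 - (-1.511744444444)| = 1.889680556 eV

Since 3.265368000 eV > 1.889680556 eV, the transition 10 → 2 emits the more energetic photon.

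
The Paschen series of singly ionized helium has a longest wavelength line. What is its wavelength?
468.651 nm

The longest wavelength corresponds to the smallest energy transition in the series.
The Paschen series has all transitions ending at n_f = 3.

For He⁺ (Z = 2), the first line (α-line) is the jump from n = 4 to n = 3:
E_4 = -13.6057 × 2² / 4² = -3.4014250 eV
E_3 = -13.6057 × 2² / 3² = -6.0469778 eV
ΔE = E_4 - E_3 = 2.6455528 eV

λ = hc/E = 1239.84 eV·nm / 2.6455528 eV
λ = 468.651 nm

This is the α-line of the Paschen series in He⁺.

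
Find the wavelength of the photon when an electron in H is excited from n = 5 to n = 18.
2468.64467 nm

First, find the transition energy using E_n = -13.6057 / n² eV:
E_5 = -13.6057 / 5² = -0.54422800000 eV
E_18 = -13.6057 / 18² = -0.04199290123 eV

Photon energy: |ΔE| = |E_18 - E_5| = 0.50223509877 eV

Convert to wavelength using E = hc/λ with hc = 1239.84 eV·nm:
λ = hc/E = 1239.84 eV·nm / 0.50223509877 eV
λ = 2468.64467 nm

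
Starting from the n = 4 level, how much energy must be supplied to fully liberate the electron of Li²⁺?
7.6532 eV

The ionization energy is the energy needed to remove the electron completely (n → ∞).

For a hydrogen-like ion with Z = 3, E_n = -13.6057 Z² / n² eV.

At n = 4: E_4 = -13.6057 × 3² / 4² = -7.6532063 eV
At n = ∞: E_∞ = 0 eV

Ionization energy = E_∞ - E_4 = 0 - (-7.6532063) = 7.6532063 eV
Ionization energy ≈ 7.6532 eV

This is also called the binding energy of the electron in state n = 4.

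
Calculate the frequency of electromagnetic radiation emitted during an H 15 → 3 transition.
3.5092e+14 Hz

First, find the transition energy:
E_15 = -13.6057 / 15² = -0.0604698 eV
E_3 = -13.6057 / 3² = -1.5117444 eV
|ΔE| = |E_3 - E_15| = 1.4512746 eV

Convert to Joules: E = 1.4512746 eV × (1.602177 × 10⁻¹⁹ J/eV) = 2.325199e-19 J

Using E = hf:
f = E/h = 2.325199e-19 J / (6.62607 × 10⁻³⁴ J·s)
f = 3.5092e+14 Hz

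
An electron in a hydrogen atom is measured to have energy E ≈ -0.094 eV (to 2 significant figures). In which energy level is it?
n = 12

The exact energy levels follow E_n = -13.6057 eV / n².

The measured value (-0.094 eV) is reported to only 2 significant figures, so we must test candidate n values and see which one matches to that precision.

Candidate energies:
  n = 10:  E = -13.6057/10² = -0.13606 eV
  n = 11:  E = -13.6057/11² = -0.11244 eV
  n = 12:  E = -13.6057/12² = -0.09448 eV  ← matches
  n = 13:  E = -13.6057/13² = -0.08051 eV
  n = 14:  E = -13.6057/14² = -0.06942 eV

Checking against the measurement of -0.094 eV (2 sig figs), only n = 12 agrees:
E_12 = -0.09448 eV, which rounds to -0.094 eV ✓

Therefore n = 12.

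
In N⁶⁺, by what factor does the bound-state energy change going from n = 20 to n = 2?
100.000

Using E_n = -13.6057 Z² / n² eV with Z = 7:

E_2 = -13.6057 × 7² / 2² = -666.6793 / 4 = -166.669825000 eV
E_20 = -13.6057 × 7² / 20² = -666.6793 / 400 = -1.666698250 eV

The ratio is:
E_2/E_20 = (-166.669825000) / (-1.666698250)
E_2/E_20 = (-666.6793/4) / (-666.6793/400)
E_2/E_20 = 400/4
E_2/E_20 = 100.000
(Note: the Z² factors cancel in the ratio.)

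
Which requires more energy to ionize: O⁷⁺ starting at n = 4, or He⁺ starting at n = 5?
O⁷⁺ at n = 4 (E = -54.422800 eV)

Using E_n = -13.6057 Z² / n² eV:

O⁷⁺ (Z = 8) at n = 4:
E = -13.6057 × 8² / 4² = -13.6057 × 64 / 16 = -54.422800000 eV

He⁺ (Z = 2) at n = 5:
E = -13.6057 × 2² / 5² = -13.6057 × 4 / 25 = -2.176912000 eV

Since -54.422800000 eV < -2.176912000 eV,
O⁷⁺ at n = 4 is more tightly bound (requires more energy to ionize).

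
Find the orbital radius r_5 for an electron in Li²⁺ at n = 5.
0.44098 nm (or 4.40981 Å)

The Bohr radius formula is:
r_n = n² a₀ / Z

where a₀ = 0.05291772 nm is the Bohr radius.

For Li²⁺ (Z = 3) at n = 5:
r_5 = 5² × 0.05291772 nm / 3
r_5 = 25 × 0.05291772 nm / 3
r_5 = 1.322943 nm / 3
r_5 = 0.44098 nm

The electron orbits at approximately 0.44098 nm from the nucleus.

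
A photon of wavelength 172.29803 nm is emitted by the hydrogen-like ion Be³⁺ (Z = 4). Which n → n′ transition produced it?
n = 12 → n = 5

First, find the photon energy from the wavelength (hc = 1239.84 eV·nm):
E = hc/λ = 1239.84 eV·nm / 172.29803 nm = 7.1959035 eV

The energy levels of Be³⁺ satisfy E_n = -13.6057 × 4² / n² eV, so an emission n_i → n_f releases
ΔE = 13.6057 × 4² × (1/n_f² − 1/n_i²) eV.

Setting ΔE equal to the photon energy:
1/n_f² − 1/n_i² = 7.1959035 / (13.6057 × 4²) = 0.033055555

Since 1/n_i² must be positive, we need 1/n_f² > 0.033055555, i.e. n_f ≤ 5. For each allowed n_f, solve n_i = (1/n_f² − 0.033055555)^(−1/2) and check whether it is a whole number:
  n_f = 1: 1/n_i² = 1.000000000 − 0.033055555 = 0.966944445 → n_i = 1.017  (not an integer) ✗
  n_f = 2: 1/n_i² = 0.250000000 − 0.033055555 = 0.216944445 → n_i = 2.147  (not an integer) ✗
  n_f = 3: 1/n_i² = 0.111111111 − 0.033055555 = 0.078055556 → n_i = 3.579  (not an integer) ✗
  n_f = 4: 1/n_i² = 0.062500000 − 0.033055555 = 0.029444445 → n_i = 5.828  (not an integer) ✗
  n_f = 5: 1/n_i² = 0.040000000 − 0.033055555 = 0.006944445 → n_i = 12.000  → integer, n_i = 12 ✓

Only n_f = 5 gives an integer upper level, n_i = 12.

The transition is from n = 12 to n = 5 (emission).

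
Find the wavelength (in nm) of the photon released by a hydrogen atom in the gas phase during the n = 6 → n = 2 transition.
410.06931 nm

First, find the transition energy using E_n = -13.6057 / n² eV:
E_6 = -13.6057 / 6² = -0.377936111 eV
E_2 = -13.6057 / 2² = -3.401425000 eV

Photon energy: |ΔE| = |E_2 - E_6| = 3.023488889 eV

Convert to wavelength using E = hc/λ with hc = 1239.84 eV·nm:
λ = hc/E = 1239.84 eV·nm / 3.023488889 eV
λ = 410.06931 nm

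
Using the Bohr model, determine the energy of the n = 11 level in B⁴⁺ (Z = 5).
-2.81110 eV

For hydrogen-like ions, the energy levels scale with Z²:
E_n = -13.6057 Z² / n² eV

For B⁴⁺ (Z = 5) at n = 11:
E_11 = -13.6057 × 5² / 11²
E_11 = -13.6057 × 25 / 121
E_11 = -340.1425 / 121
E_11 = -2.81110 eV

The energy is 25 times more negative than hydrogen at the same n due to the stronger nuclear charge.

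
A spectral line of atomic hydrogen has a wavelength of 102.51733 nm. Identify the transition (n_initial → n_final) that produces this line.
n = 3 → n = 1

First, find the photon energy from the wavelength (hc = 1239.84 eV·nm):
E = hc/λ = 1239.84 eV·nm / 102.51733 nm = 12.093955 eV

The energy levels of hydrogen satisfy E_n = -13.6057 / n² eV, so an emission n_i → n_f releases
ΔE = 13.6057 × (1/n_f² − 1/n_i²) eV.

Setting ΔE equal to the photon energy:
1/n_f² − 1/n_i² = 12.093955 / 13.6057 = 0.88888885

Since 1/n_i² must be positive, we need 1/n_f² > 0.88888885, i.e. n_f ≤ 1. For each allowed n_f, solve n_i = (1/n_f² − 0.88888885)^(−1/2) and check whether it is a whole number:
  n_f = 1: 1/n_i² = 1.00000000 − 0.88888885 = 0.11111115 → n_i = 3.000  → integer, n_i = 3 ✓

Only n_f = 1 gives an integer upper level, n_i = 3.

The transition is from n = 3 to n = 1 (emission).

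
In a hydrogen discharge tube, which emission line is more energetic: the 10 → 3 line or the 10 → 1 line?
10 → 1

Calculate the energy for each transition:

Transition 10 → 3:
ΔE₁ = |E_3 - E_10| = |-13.6057/3² - (-13.6057/10²)|
ΔE₁ = |-1.5117444444 - (-0.1360570000)| = 1.3756874 eV

Transition 10 → 1:
ΔE₂ = |E_1 - E_10| = |-13.6057/1² - (-13.6057/10²)|
ΔE₂ = |-13.6057000000 - (-0.1360570000)| = 13.4696430 eV

Since 13.4696430 eV > 1.3756874 eV, the transition 10 → 1 emits the more energetic photon.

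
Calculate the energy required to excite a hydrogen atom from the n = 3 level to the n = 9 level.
1.344 eV

The energy levels of a hydrogen-like atom are E_n = -13.6057 eV / n².

Energy at n = 3: E_3 = -13.6057 / 3² = -1.511744 eV
Energy at n = 9: E_9 = -13.6057 / 9² = -0.167972 eV

The excitation energy is the difference:
ΔE = E_9 - E_3
ΔE = -0.167972 - (-1.511744)
ΔE = 1.344 eV

Since this is positive, energy must be absorbed (photon absorption).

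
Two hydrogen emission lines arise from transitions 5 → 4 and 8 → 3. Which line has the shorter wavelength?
8 → 3

Calculate the energy for each transition:

Transition 5 → 4:
ΔE₁ = |E_4 - E_5| = |-13.6057/4² - (-13.6057/5²)|
ΔE₁ = |-0.850356250000 - (-0.544228000000)| = 0.306128250 eV

Transition 8 → 3:
ΔE₂ = |E_3 - E_8| = |-13.6057/3² - (-13.6057/8²)|
ΔE₂ = |-1.511744444444 - (-0.212589062500)| = 1.299155382 eV

Since 1.299155382 eV > 0.306128250 eV, the transition 8 → 3 emits the more energetic photon.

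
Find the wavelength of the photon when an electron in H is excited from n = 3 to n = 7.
1004.6698 nm

First, find the transition energy using E_n = -13.6057 / n² eV:
E_3 = -13.6057 / 3² = -1.511744444 eV
E_7 = -13.6057 / 7² = -0.277667347 eV

Photon energy: |ΔE| = |E_7 - E_3| = 1.234077097 eV

Convert to wavelength using E = hc/λ with hc = 1239.84 eV·nm:
λ = hc/E = 1239.84 eV·nm / 1.234077097 eV
λ = 1004.6698 nm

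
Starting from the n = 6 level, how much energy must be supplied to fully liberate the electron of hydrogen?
0.38 eV

The ionization energy is the energy needed to remove the electron completely (n → ∞).

For hydrogen, E_n = -13.6057 eV / n².

At n = 6: E_6 = -13.6057 / 6² = -0.37794 eV
At n = ∞: E_∞ = 0 eV

Ionization energy = E_∞ - E_6 = 0 - (-0.37794) = 0.37794 eV
Ionization energy ≈ 0.38 eV

This is also called the binding energy of the electron in state n = 6.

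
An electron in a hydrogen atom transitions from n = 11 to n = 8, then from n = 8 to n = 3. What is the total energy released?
1.399 eV

The energy levels of hydrogen are E_n = -13.6057 / n² eV.

First transition (11 → 8):
ΔE₁ = |E_8 - E_11|
ΔE₁ = |-0.212589063 - (-0.112443802)| = 0.100145 eV

Second transition (8 → 3):
ΔE₂ = |E_3 - E_8|
ΔE₂ = |-1.511744444 - (-0.212589063)| = 1.299155 eV

Total energy released:
E_total = ΔE₁ + ΔE₂ = 0.100145 + 1.299155 = 1.399 eV

Note: This equals the direct transition 11 → 3: 1.399 eV ✓
Energy is conserved regardless of the path taken.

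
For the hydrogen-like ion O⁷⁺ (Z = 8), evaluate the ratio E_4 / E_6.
2.250000

Using E_n = -13.6057 Z² / n² eV with Z = 8:

E_4 = -13.6057 × 8² / 4² = -870.7648 / 16 = -54.422800000000 eV
E_6 = -13.6057 × 8² / 6² = -870.7648 / 36 = -24.187911111111 eV

The ratio is:
E_4/E_6 = (-54.422800000000) / (-24.187911111111)
E_4/E_6 = (-870.7648/16) / (-870.7648/36)
E_4/E_6 = 36/16
E_4/E_6 = 2.250000
(Note: the Z² factors cancel in the ratio.)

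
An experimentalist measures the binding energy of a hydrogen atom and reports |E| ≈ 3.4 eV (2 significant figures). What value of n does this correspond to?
n = 2

The exact energy levels follow E_n = -13.6057 eV / n².

The measured value (-3.4 eV) is reported to only 2 significant figures, so we must test candidate n values and see which one matches to that precision.

Candidate energies:
  n = 1:  E = -13.6057/1² = -13.60570 eV
  n = 2:  E = -13.6057/2² = -3.40143 eV  ← matches
  n = 3:  E = -13.6057/3² = -1.51174 eV
  n = 4:  E = -13.6057/4² = -0.85036 eV

Checking against the measurement of -3.4 eV (2 sig figs), only n = 2 agrees:
E_2 = -3.40143 eV, which rounds to -3.4 eV ✓

Therefore n = 2.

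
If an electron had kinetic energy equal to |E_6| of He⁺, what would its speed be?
7.29e+05 m/s (or 0.2432% of c)

The binding energy at n = 6 for He⁺ is:
E_6 = -13.6057 × 2²/6² = -1.511744 eV
|E_6| = 1.511744 eV

Convert to Joules:
KE = 1.511744 eV × (1.602177 × 10⁻¹⁹ J/eV) = 2.4221e-19 J

Using KE = ½mv²:
v = √(2·KE/m_e)
v = √(2 × 2.4221e-19 J / 9.10938 × 10⁻³¹ kg)
v = 7.29e+05 m/s

This is approximately 0.2432% the speed of light.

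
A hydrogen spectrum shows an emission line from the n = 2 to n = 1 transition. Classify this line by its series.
Lyman series

The spectral series in hydrogen are named based on the final (lower) energy level:
- Lyman series: n_final = 1 (ultraviolet)
- Balmer series: n_final = 2 (visible/near-UV)
- Paschen series: n_final = 3 (infrared)
- Brackett series: n_final = 4 (infrared)
- Pfund series: n_final = 5 (far infrared)

Since this transition ends at n = 1, it belongs to the Lyman series.

For reference, this 2 → 1 line has photon energy
ΔE = 13.6057 eV × (1/1² - 1/2²) = 10.204275 eV,
corresponding to wavelength λ = hc/ΔE = 1239.84 eV·nm / 10.204275 eV = 121.502 nm in the ultraviolet region.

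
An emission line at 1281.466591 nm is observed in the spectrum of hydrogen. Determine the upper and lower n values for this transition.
n = 5 → n = 3

First, find the photon energy from the wavelength (hc = 1239.84 eV·nm):
E = hc/λ = 1239.84 eV·nm / 1281.466591 nm = 0.96751644 eV

The energy levels of hydrogen satisfy E_n = -13.6057 / n² eV, so an emission n_i → n_f releases
ΔE = 13.6057 × (1/n_f² − 1/n_i²) eV.

Setting ΔE equal to the photon energy:
1/n_f² − 1/n_i² = 0.96751644 / 13.6057 = 0.071111111

Since 1/n_i² must be positive, we need 1/n_f² > 0.071111111, i.e. n_f ≤ 3. For each allowed n_f, solve n_i = (1/n_f² − 0.071111111)^(−1/2) and check whether it is a whole number:
  n_f = 1: 1/n_i² = 1.000000000 − 0.071111111 = 0.928888889 → n_i = 1.038  (not an integer) ✗
  n_f = 2: 1/n_i² = 0.250000000 − 0.071111111 = 0.178888889 → n_i = 2.364  (not an integer) ✗
  n_f = 3: 1/n_i² = 0.111111111 − 0.071111111 = 0.040000000 → n_i = 5.000  → integer, n_i = 5 ✓

Only n_f = 3 gives an integer upper level, n_i = 5.

The transition is from n = 5 to n = 3 (emission).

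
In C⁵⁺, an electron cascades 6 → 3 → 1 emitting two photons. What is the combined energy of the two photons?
476.19950 eV

The energy levels of C⁵⁺ are E_n = -13.6057 × 6² / n² eV.

First transition (6 → 3):
ΔE₁ = |E_3 - E_6|
ΔE₁ = |-54.42280000000 - (-13.60570000000)| = 40.81710000 eV

Second transition (3 → 1):
ΔE₂ = |E_1 - E_3|
ΔE₂ = |-489.80520000000 - (-54.42280000000)| = 435.38240000 eV

Total energy released:
E_total = ΔE₁ + ΔE₂ = 40.81710000 + 435.38240000 = 476.19950 eV

Note: This equals the direct transition 6 → 1: 476.19950 eV ✓
Energy is conserved regardless of the path taken.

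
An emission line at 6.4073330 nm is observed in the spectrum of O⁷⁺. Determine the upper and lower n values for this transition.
n = 6 → n = 2

First, find the photon energy from the wavelength (hc = 1239.84 eV·nm):
E = hc/λ = 1239.84 eV·nm / 6.4073330 nm = 193.50329 eV

The energy levels of O⁷⁺ satisfy E_n = -13.6057 × 8² / n² eV, so an emission n_i → n_f releases
ΔE = 13.6057 × 8² × (1/n_f² − 1/n_i²) eV.

Setting ΔE equal to the photon energy:
1/n_f² − 1/n_i² = 193.50329 / (13.6057 × 8²) = 0.22222222

Since 1/n_i² must be positive, we need 1/n_f² > 0.22222222, i.e. n_f ≤ 2. For each allowed n_f, solve n_i = (1/n_f² − 0.22222222)^(−1/2) and check whether it is a whole number:
  n_f = 1: 1/n_i² = 1.00000000 − 0.22222222 = 0.77777778 → n_i = 1.134  (not an integer) ✗
  n_f = 2: 1/n_i² = 0.25000000 − 0.22222222 = 0.02777778 → n_i = 6.000  → integer, n_i = 6 ✓

Only n_f = 2 gives an integer upper level, n_i = 6.

The transition is from n = 6 to n = 2 (emission).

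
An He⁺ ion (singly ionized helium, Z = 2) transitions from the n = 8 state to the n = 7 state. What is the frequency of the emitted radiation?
6.2943e+13 Hz

First, find the transition energy:
E_8 = -13.6057 × 2² / 8² = -0.85035625 eV
E_7 = -13.6057 × 2² / 7² = -1.11066939 eV
|ΔE| = |E_7 - E_8| = 0.26031314 eV

Convert to Joules: E = 0.26031314 eV × (1.602177 × 10⁻¹⁹ J/eV) = 4.170677e-20 J

Using E = hf:
f = E/h = 4.170677e-20 J / (6.62607 × 10⁻³⁴ J·s)
f = 6.2943e+13 Hz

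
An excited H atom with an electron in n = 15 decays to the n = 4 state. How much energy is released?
0.790 eV

The energy levels are E_n = -13.6057 eV / n².

Energy at n = 15: E_15 = -13.6057 / 15² = -0.060470 eV
Energy at n = 4: E_4 = -13.6057 / 4² = -0.850356 eV

For emission (electron falling to lower state), the photon energy is:
E_photon = E_15 - E_4 = |-0.060470 - (-0.850356)|
E_photon = 0.790 eV

This energy is carried away by the emitted photon.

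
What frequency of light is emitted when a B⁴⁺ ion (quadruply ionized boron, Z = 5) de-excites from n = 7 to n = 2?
1.89e+16 Hz

First, find the transition energy:
E_7 = -13.6057 × 5² / 7² = -6.9416837 eV
E_2 = -13.6057 × 5² / 2² = -85.0356250 eV
|ΔE| = |E_2 - E_7| = 78.0939413 eV

Convert to Joules: E = 78.0939413 eV × (1.602177 × 10⁻¹⁹ J/eV) = 1.2512e-17 J

Using E = hf:
f = E/h = 1.2512e-17 J / (6.62607 × 10⁻³⁴ J·s)
f = 1.89e+16 Hz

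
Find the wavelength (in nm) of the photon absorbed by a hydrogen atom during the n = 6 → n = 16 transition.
3817.37248 nm

First, find the transition energy using E_n = -13.6057 / n² eV:
E_6 = -13.6057 / 6² = -0.37793611111 eV
E_16 = -13.6057 / 16² = -0.05314726563 eV

Photon energy: |ΔE| = |E_16 - E_6| = 0.32478884548 eV

Convert to wavelength using E = hc/λ with hc = 1239.84 eV·nm:
λ = hc/E = 1239.84 eV·nm / 0.32478884548 eV
λ = 3817.37248 nm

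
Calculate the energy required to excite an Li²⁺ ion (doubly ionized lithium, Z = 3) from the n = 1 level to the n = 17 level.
122.028 eV

The energy levels of a hydrogen-like atom are E_n = -13.6057 Z² eV / n².

Energy at n = 1: E_1 = -13.6057 × 3² / 1² = -122.451300 eV
Energy at n = 17: E_17 = -13.6057 × 3² / 17² = -0.423707 eV

The excitation energy is the difference:
ΔE = E_17 - E_1
ΔE = -0.423707 - (-122.451300)
ΔE = 122.028 eV

Since this is positive, energy must be absorbed (photon absorption).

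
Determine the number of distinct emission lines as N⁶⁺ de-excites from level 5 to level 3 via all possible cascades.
3

The electron can occupy levels n = 3, 4, ..., 5 during de-excitation — that is m = 5 - 3 + 1 = 3 distinct levels.

The number of distinct spectral lines equals the number of ways to choose 2 of these m levels (each pair gives one possible emission transition):

Number of lines = m(m-1)/2 = 3×2/2 = 3

These correspond to all possible transitions between the 3 levels:
5 → 4, 5 → 3, 4 → 3

Each transition produces a photon with a unique energy (and thus wavelength). This count does not depend on Z.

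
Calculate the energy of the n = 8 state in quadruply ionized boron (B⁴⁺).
-5.314727 eV

For hydrogen-like ions, the energy levels scale with Z²:
E_n = -13.6057 Z² / n² eV

For B⁴⁺ (Z = 5) at n = 8:
E_8 = -13.6057 × 5² / 8²
E_8 = -13.6057 × 25 / 64
E_8 = -340.1425 / 64
E_8 = -5.314727 eV

The energy is 25 times more negative than hydrogen at the same n due to the stronger nuclear charge.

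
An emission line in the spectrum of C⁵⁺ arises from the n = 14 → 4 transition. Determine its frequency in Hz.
6.7979e+15 Hz

First, find the transition energy:
E_14 = -13.6057 × 6² / 14² = -2.499006 eV
E_4 = -13.6057 × 6² / 4² = -30.612825 eV
|ΔE| = |E_4 - E_14| = 28.113819 eV

Convert to Joules: E = 28.113819 eV × (1.602177 × 10⁻¹⁹ J/eV) = 4.504331e-18 J

Using E = hf:
f = E/h = 4.504331e-18 J / (6.62607 × 10⁻³⁴ J·s)
f = 6.7979e+15 Hz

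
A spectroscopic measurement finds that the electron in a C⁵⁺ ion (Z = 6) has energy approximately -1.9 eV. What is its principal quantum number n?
n = 16

The exact energy levels follow E_n = -13.6057 Z² / n² eV with Z = 6.

The measured value (-1.9 eV) is reported to only 2 significant figures, so we must test candidate n values and see which one matches to that precision.

Candidate energies:
  n = 14:  E = -13.6057 × 6² / 14² = -2.49901 eV
  n = 15:  E = -13.6057 × 6² / 15² = -2.17691 eV
  n = 16:  E = -13.6057 × 6² / 16² = -1.91330 eV  ← matches
  n = 17:  E = -13.6057 × 6² / 17² = -1.69483 eV
  n = 18:  E = -13.6057 × 6² / 18² = -1.51174 eV

Checking against the measurement of -1.9 eV (2 sig figs), only n = 16 agrees:
E_16 = -1.91330 eV, which rounds to -1.9 eV ✓

Therefore n = 16.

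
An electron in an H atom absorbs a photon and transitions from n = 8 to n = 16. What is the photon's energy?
0.159 eV

The energy levels of a hydrogen-like atom are E_n = -13.6057 eV / n².

Energy at n = 8: E_8 = -13.6057 / 8² = -0.212589 eV
Energy at n = 16: E_16 = -13.6057 / 16² = -0.053147 eV

The excitation energy is the difference:
ΔE = E_16 - E_8
ΔE = -0.053147 - (-0.212589)
ΔE = 0.159 eV

Since this is positive, energy must be absorbed (photon absorption).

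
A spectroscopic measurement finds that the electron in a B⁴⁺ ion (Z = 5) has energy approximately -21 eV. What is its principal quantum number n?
n = 4

The exact energy levels follow E_n = -13.6057 Z² / n² eV with Z = 5.

The measured value (-21 eV) is reported to only 2 significant figures, so we must test candidate n values and see which one matches to that precision.

Candidate energies:
  n = 2:  E = -13.6057 × 5² / 2² = -85.035625 eV
  n = 3:  E = -13.6057 × 5² / 3² = -37.793611 eV
  n = 4:  E = -13.6057 × 5² / 4² = -21.258906 eV  ← matches
  n = 5:  E = -13.6057 × 5² / 5² = -13.605700 eV
  n = 6:  E = -13.6057 × 5² / 6² = -9.448403 eV

Checking against the measurement of -21 eV (2 sig figs), only n = 4 agrees:
E_4 = -21.258906 eV, which rounds to -21 eV ✓

Therefore n = 4.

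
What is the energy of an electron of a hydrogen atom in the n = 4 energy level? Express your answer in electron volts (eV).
-0.85 eV

The energy levels of a hydrogen-like atom are given by:
E_n = -13.6057 eV / n²

For n = 4:
E_4 = -13.6057 eV / 4²
E_4 = -13.6057 eV / 16
E_4 = -0.85 eV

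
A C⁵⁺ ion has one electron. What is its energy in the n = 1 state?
-489.805 eV

For hydrogen-like ions, the energy levels scale with Z²:
E_n = -13.6057 Z² / n² eV

For C⁵⁺ (Z = 6) at n = 1:
E_1 = -13.6057 × 6² / 1²
E_1 = -13.6057 × 36 / 1
E_1 = -489.8052 / 1
E_1 = -489.805 eV

The energy is 36 times more negative than hydrogen at the same n due to the stronger nuclear charge.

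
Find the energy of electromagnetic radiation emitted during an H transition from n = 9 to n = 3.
1.344 eV

The energy levels are E_n = -13.6057 eV / n².

Energy at n = 9: E_9 = -13.6057 / 9² = -0.167972 eV
Energy at n = 3: E_3 = -13.6057 / 3² = -1.511744 eV

For emission (electron falling to lower state), the photon energy is:
E_photon = E_9 - E_3 = |-0.167972 - (-1.511744)|
E_photon = 1.344 eV

This energy is carried away by the emitted photon.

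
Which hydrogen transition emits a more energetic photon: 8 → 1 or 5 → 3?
8 → 1

Calculate the energy for each transition:

Transition 8 → 1:
ΔE₁ = |E_1 - E_8| = |-13.6057/1² - (-13.6057/8²)|
ΔE₁ = |-13.605700000 - (-0.212589063)| = 13.393111 eV

Transition 5 → 3:
ΔE₂ = |E_3 - E_5| = |-13.6057/3² - (-13.6057/5²)|
ΔE₂ = |-1.511744444 - (-0.544228000)| = 0.967516 eV

Since 13.393111 eV > 0.967516 eV, the transition 8 → 1 emits the more energetic photon.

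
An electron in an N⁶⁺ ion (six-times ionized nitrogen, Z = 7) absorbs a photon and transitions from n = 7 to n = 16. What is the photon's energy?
11.001 eV

The energy levels of a hydrogen-like atom are E_n = -13.6057 Z² eV / n².

Energy at n = 7: E_7 = -13.6057 × 7² / 7² = -13.605700 eV
Energy at n = 16: E_16 = -13.6057 × 7² / 16² = -2.604216 eV

The excitation energy is the difference:
ΔE = E_16 - E_7
ΔE = -2.604216 - (-13.605700)
ΔE = 11.001 eV

Since this is positive, energy must be absorbed (photon absorption).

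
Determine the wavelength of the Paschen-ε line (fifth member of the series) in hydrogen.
954.3431 nm

The lines of a series are numbered from the longest wavelength (smallest ΔE) outward; the fifth line is the transition from n = n_f + 5 to n_f.
The Paschen series has all transitions ending at n_f = 3.

For H, the fifth line (ε-line) is the jump from n = 8 to n = 3:
E_8 = -13.6057 / 8² = -0.21258906 eV
E_3 = -13.6057 / 3² = -1.51174444 eV
ΔE = E_8 - E_3 = 1.29915538 eV

λ = hc/E = 1239.84 eV·nm / 1.29915538 eV
λ = 954.3431 nm

This is the ε-line of the Paschen series in H.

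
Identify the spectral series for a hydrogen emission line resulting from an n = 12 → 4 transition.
Brackett series

The spectral series in hydrogen are named based on the final (lower) energy level:
- Lyman series: n_final = 1 (ultraviolet)
- Balmer series: n_final = 2 (visible/near-UV)
- Paschen series: n_final = 3 (infrared)
- Brackett series: n_final = 4 (infrared)
- Pfund series: n_final = 5 (far infrared)

Since this transition ends at n = 4, it belongs to the Brackett series.

For reference, this 12 → 4 line has photon energy
ΔE = 13.6057 eV × (1/4² - 1/12²) = 0.755872222 eV,
corresponding to wavelength λ = hc/ΔE = 1239.84 eV·nm / 0.755872222 eV = 1640.277 nm in the infrared region.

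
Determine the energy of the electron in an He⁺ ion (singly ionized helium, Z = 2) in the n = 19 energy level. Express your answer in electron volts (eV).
-0.151 eV

The energy levels of a hydrogen-like atom are given by:
E_n = -13.6057 Z² / n² eV  (with Z = 2 for He⁺)

For n = 19:
E_19 = -13.6057 × 2² / 19²
E_19 = -13.6057 × 4 / 361
E_19 = -0.151 eV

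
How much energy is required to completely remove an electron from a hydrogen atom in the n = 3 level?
1.51 eV

The ionization energy is the energy needed to remove the electron completely (n → ∞).

For hydrogen, E_n = -13.6057 eV / n².

At n = 3: E_3 = -13.6057 / 3² = -1.51174 eV
At n = ∞: E_∞ = 0 eV

Ionization energy = E_∞ - E_3 = 0 - (-1.51174) = 1.51174 eV
Ionization energy ≈ 1.51 eV

This is also called the binding energy of the electron in state n = 3.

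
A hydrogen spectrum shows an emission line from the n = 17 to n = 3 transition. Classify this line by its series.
Paschen series

The spectral series in hydrogen are named based on the final (lower) energy level:
- Lyman series: n_final = 1 (ultraviolet)
- Balmer series: n_final = 2 (visible/near-UV)
- Paschen series: n_final = 3 (infrared)
- Brackett series: n_final = 4 (infrared)
- Pfund series: n_final = 5 (far infrared)

Since this transition ends at n = 3, it belongs to the Paschen series.

For reference, this 17 → 3 line has photon energy
ΔE = 13.6057 eV × (1/3² - 1/17²) = 1.464666 eV,
corresponding to wavelength λ = hc/ΔE = 1239.84 eV·nm / 1.464666 eV = 846.50 nm in the infrared region.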